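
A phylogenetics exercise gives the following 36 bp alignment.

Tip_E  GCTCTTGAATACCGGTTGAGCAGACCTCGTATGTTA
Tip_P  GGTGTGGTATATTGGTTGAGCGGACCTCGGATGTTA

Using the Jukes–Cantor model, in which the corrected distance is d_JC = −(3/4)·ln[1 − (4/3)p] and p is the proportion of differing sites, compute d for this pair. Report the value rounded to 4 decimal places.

0.2635

Differing sites — 2:C/G; 4:C/G; 6:T/G; 8:A/T; 12:C/T; 13:C/T; 22:A/G; 30:T/G.
p = 8/36 = 0.222222.
d = −0.75 · ln(1 − (4/3)·0.222222) = −0.75 · ln(0.703704) = −0.75 · (-0.351397) = 0.2635.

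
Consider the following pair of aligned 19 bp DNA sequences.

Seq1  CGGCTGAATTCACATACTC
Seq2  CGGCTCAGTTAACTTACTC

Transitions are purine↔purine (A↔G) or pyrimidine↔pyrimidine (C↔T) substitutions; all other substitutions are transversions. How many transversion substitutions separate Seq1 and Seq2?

3

Mismatches occur at site 6 (G→C, transversion), site 8 (A→G, transition), site 11 (C→A, transversion), site 14 (A→T, transversion).
Of the 4 differences, 1 transition and 3 transversions, so the answer is 3.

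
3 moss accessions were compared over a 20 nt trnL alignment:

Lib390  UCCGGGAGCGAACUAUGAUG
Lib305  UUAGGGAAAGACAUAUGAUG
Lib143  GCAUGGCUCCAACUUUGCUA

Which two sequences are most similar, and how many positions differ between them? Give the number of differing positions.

6

Pairwise Hamming distances:
  Lib390 vs Lib305: 6
  Lib390 vs Lib143: 9
  Lib305 vs Lib143: 12
The smallest is 6, between Lib390 and Lib305.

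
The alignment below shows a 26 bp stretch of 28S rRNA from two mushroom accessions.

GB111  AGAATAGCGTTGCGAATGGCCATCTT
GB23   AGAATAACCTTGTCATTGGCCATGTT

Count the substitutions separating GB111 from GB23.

Mismatches occur at site 7 (G/A), site 9 (G/C), site 13 (C/T), site 14 (G/C), site 16 (A/T), site 24 (C/G).
That gives 6 mismatches out of 26 aligned sites, so the Hamming distance is 6.

6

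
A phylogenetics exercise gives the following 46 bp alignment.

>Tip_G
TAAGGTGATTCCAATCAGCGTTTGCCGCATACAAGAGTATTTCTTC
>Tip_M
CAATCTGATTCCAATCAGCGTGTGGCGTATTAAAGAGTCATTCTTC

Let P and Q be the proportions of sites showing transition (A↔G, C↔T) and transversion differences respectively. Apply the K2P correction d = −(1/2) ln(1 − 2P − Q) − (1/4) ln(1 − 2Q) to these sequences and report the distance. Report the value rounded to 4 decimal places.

0.2580

Differing sites — 1:T/C (Ti); 4:G/T (Tv); 5:G/C (Tv); 22:T/G (Tv); 25:C/G (Tv); 28:C/T (Ti); 31:A/T (Tv); 32:C/A (Tv); 39:A/C (Tv); 40:T/A (Tv).
Of the 10 differences, 2 transitions and 8 transversions over 46 sites: P = 2/46 = 0.043478, Q = 8/46 = 0.173913.
d = −0.5·ln(0.739131) − 0.25·ln(0.652174) = −0.5·(-0.302280) − 0.25·(-0.427444) = 0.2580.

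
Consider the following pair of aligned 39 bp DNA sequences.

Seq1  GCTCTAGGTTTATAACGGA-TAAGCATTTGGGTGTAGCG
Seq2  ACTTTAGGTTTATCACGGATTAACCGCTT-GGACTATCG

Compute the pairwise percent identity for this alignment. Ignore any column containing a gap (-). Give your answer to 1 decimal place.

Excluding the 2 gap columns leaves 37 comparable sites.
Mismatches occur at site 1 (G/A), site 4 (C/T), site 14 (A/C), site 24 (G/C), site 26 (A/G), site 27 (T/C), site 33 (T/A), site 34 (G/C), site 37 (G/T).
28 of the 37 comparable sites match, so the percent identity is 28/37 × 100 = 75.7%.

75.7%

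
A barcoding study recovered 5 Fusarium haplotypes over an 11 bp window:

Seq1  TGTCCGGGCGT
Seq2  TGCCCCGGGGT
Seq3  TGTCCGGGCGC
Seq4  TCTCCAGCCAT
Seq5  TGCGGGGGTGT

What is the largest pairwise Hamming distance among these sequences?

8

Pairwise Hamming distances:
  Seq1 vs Seq2: 3
  Seq1 vs Seq3: 1
  Seq1 vs Seq4: 4
  Seq1 vs Seq5: 4
  Seq2 vs Seq3: 4
  Seq2 vs Seq4: 6
  Seq2 vs Seq5: 4
  Seq3 vs Seq4: 5
  Seq3 vs Seq5: 5
  Seq4 vs Seq5: 8
The largest is 8, between Seq4 and Seq5.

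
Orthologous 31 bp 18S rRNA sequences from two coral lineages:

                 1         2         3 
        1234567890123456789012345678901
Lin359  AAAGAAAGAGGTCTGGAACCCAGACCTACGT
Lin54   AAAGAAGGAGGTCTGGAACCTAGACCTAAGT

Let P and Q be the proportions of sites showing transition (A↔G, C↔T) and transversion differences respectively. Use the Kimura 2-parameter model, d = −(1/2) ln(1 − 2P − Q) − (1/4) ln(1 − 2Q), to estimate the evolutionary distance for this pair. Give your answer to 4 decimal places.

The sequences differ at positions 7 (A/G, transition), 21 (C/T, transition), 29 (C/A, transversion).
Of the 3 differences, 2 transitions and 1 transversion over 31 sites: P = 2/31 = 0.064516, Q = 1/31 = 0.032258.
d = −0.5·ln(0.838710) − 0.25·ln(0.935484) = −0.5·(-0.175890) − 0.25·(-0.066691) = 0.1046.

0.1046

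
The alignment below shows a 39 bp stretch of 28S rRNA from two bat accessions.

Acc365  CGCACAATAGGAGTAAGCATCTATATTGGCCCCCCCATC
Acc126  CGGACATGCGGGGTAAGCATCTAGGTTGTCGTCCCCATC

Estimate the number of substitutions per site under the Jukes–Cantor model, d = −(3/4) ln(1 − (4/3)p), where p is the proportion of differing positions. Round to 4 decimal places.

0.3138

Differing sites — 3:C/G; 7:A/T; 8:T/G; 9:A/C; 12:A/G; 24:T/G; 25:A/G; 29:G/T; 31:C/G; 32:C/T.
p = 10/39 = 0.256410.
d = −0.75 · ln(1 − (4/3)·0.256410) = −0.75 · ln(0.658120) = −0.75 · (-0.418368) = 0.3138.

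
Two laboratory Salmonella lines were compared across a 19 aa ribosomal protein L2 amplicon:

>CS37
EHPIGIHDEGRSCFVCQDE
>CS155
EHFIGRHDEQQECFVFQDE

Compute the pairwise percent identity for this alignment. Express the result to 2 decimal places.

Mismatches occur at site 3 (P→F), site 6 (I→R), site 10 (G→Q), site 11 (R→Q), site 12 (S→E), site 16 (C→F).
13 of the 19 sites match, so the percent identity is 13/19 × 100 = 68.42%.

68.42%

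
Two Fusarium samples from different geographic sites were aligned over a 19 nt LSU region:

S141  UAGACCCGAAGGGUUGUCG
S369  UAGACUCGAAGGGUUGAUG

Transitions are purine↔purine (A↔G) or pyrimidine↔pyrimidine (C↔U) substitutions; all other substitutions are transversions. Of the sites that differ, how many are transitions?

Mismatches occur at site 6 (C→U, transition), site 17 (U→A, transversion), site 18 (C→U, transition).
Of the 3 differences, 2 transitions and 1 transversion, so the answer is 2.

2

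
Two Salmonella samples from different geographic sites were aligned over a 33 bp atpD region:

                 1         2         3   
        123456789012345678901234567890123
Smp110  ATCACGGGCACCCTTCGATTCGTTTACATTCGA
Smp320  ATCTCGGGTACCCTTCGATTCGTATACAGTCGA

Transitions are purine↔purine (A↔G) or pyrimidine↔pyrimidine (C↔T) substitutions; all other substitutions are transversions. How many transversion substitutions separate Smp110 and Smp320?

3

Differing sites — 4:A/T (Tv); 9:C/T (Ti); 24:T/A (Tv); 29:T/G (Tv).
Of the 4 differences, 1 transition and 3 transversions, so the answer is 3.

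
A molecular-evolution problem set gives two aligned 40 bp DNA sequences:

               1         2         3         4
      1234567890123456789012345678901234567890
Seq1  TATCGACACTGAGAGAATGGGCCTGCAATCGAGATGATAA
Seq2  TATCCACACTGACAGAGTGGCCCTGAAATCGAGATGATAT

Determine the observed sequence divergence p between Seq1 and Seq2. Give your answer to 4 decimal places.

0.1500

Mismatches occur at site 5 (G→C), site 13 (G→C), site 17 (A→G), site 21 (G→C), site 26 (C→A), site 40 (A→T).
There are 6 differences over 40 sites, so p = 6/40 = 0.1500.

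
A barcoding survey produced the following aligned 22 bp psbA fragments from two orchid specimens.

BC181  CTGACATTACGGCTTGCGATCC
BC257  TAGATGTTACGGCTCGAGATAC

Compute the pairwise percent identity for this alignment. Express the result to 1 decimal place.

Differing sites — 1:C/T; 2:T/A; 5:C/T; 6:A/G; 15:T/C; 17:C/A; 21:C/A.
15 of the 22 sites match, so the percent identity is 15/22 × 100 = 68.2%.

68.2%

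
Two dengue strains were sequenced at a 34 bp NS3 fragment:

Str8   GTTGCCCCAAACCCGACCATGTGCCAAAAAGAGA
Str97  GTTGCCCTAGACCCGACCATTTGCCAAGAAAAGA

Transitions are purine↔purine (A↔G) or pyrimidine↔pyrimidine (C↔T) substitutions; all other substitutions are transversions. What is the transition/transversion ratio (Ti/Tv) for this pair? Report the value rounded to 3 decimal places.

The sequences differ at positions 8 (C/T, transition), 10 (A/G, transition), 21 (G/T, transversion), 28 (A/G, transition), 31 (G/A, transition).
Of the 5 differences, 4 transitions and 1 transversion, so Ti/Tv = 4/1 = 4.000.

4.000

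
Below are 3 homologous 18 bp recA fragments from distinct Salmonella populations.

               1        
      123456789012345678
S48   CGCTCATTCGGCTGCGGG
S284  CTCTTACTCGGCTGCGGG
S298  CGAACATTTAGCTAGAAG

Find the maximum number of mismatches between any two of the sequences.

11

Pairwise Hamming distances:
  S48 vs S284: 3
  S48 vs S298: 8
  S284 vs S298: 11
The largest is 11, between S284 and S298.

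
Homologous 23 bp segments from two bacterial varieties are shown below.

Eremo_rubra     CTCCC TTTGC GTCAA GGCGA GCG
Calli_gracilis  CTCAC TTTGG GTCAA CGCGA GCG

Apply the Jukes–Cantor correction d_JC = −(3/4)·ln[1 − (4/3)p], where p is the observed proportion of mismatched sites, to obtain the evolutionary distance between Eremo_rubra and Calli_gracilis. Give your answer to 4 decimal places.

The sequences differ at positions 4 (C/A), 10 (C/G), 16 (G/C).
p = 3/23 = 0.130435.
d = −0.75 · ln(1 − (4/3)·0.130435) = −0.75 · ln(0.826087) = −0.75 · (-0.191055) = 0.1433.

0.1433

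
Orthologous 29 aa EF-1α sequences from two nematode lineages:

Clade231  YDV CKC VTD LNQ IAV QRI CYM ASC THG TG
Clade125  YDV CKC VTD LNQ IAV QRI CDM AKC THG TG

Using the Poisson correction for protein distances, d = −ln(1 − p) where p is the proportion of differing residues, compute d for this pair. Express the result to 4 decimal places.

0.0715

The sequences differ at positions 20 (Y/D), 23 (S/K).
p = 2/29 = 0.068966.
d = −ln(1 − 0.068966) = −ln(0.931034) = 0.0715.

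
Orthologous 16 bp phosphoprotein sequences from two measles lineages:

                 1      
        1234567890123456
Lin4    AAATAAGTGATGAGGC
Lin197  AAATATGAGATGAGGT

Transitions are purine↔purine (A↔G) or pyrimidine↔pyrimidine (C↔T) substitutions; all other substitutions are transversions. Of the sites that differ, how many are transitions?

Differing sites — 6:A/T (Tv); 8:T/A (Tv); 16:C/T (Ti).
Of the 3 differences, 1 transition and 2 transversions, so the answer is 1.

1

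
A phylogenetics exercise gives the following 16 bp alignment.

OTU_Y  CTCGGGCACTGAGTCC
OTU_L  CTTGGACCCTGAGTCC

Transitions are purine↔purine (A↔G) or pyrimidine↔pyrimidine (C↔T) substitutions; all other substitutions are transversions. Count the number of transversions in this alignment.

Differing sites — 3:C/T (Ti); 6:G/A (Ti); 8:A/C (Tv).
Of the 3 differences, 2 transitions and 1 transversion, so the answer is 1.

1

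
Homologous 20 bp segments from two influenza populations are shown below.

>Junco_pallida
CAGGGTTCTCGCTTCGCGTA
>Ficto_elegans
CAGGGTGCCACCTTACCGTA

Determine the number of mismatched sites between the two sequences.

6

Mismatches occur at site 7 (T→G), site 9 (T→C), site 10 (C→A), site 11 (G→C), site 15 (C→A), site 16 (G→C).
That gives 6 mismatches out of 20 aligned sites, so the Hamming distance is 6.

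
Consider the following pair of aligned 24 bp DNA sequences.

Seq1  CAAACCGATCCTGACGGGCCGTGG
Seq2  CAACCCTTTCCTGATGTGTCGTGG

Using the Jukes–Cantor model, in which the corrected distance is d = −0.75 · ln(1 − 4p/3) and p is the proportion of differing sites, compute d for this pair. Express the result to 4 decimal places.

Differing sites — 4:A/C; 7:G/T; 8:A/T; 15:C/T; 17:G/T; 19:C/T.
p = 6/24 = 0.250000.
d = −0.75 · ln(1 − (4/3)·0.250000) = −0.75 · ln(0.666667) = −0.75 · (-0.405465) = 0.3041.

0.3041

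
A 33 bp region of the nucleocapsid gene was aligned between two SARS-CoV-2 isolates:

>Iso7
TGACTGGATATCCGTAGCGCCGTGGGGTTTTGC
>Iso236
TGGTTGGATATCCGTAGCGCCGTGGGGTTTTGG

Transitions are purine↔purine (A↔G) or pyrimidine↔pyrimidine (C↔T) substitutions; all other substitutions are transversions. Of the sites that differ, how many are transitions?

2

The sequences differ at positions 3 (A/G, transition), 4 (C/T, transition), 33 (C/G, transversion).
Of the 3 differences, 2 transitions and 1 transversion, so the answer is 2.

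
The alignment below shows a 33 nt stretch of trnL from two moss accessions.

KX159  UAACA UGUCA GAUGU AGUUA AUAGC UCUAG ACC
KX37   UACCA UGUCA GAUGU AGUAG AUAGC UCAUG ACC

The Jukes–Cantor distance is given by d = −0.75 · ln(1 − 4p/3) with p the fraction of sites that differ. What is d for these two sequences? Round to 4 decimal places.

Mismatches occur at site 3 (A/C), site 19 (U/A), site 20 (A/G), site 28 (U/A), site 29 (A/U).
p = 5/33 = 0.151515.
d = −0.75 · ln(1 − (4/3)·0.151515) = −0.75 · ln(0.797980) = −0.75 · (-0.225672) = 0.1693.

0.1693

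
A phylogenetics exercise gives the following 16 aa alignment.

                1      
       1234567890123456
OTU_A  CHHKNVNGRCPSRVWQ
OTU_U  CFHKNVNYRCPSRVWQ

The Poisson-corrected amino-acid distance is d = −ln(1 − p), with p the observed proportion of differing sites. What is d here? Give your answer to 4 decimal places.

The sequences differ at positions 2 (H/F), 8 (G/Y).
p = 2/16 = 0.125000.
d = −ln(1 − 0.125000) = −ln(0.875000) = 0.1335.

0.1335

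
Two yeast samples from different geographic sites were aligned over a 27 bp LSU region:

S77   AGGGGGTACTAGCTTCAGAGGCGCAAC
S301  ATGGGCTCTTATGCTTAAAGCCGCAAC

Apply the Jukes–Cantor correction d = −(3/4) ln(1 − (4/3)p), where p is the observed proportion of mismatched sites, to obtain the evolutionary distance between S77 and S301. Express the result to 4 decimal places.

The sequences differ at positions 2 (G/T), 6 (G/C), 8 (A/C), 9 (C/T), 12 (G/T), 13 (C/G), 14 (T/C), 16 (C/T), 18 (G/A), 21 (G/C).
p = 10/27 = 0.370370.
d = −0.75 · ln(1 − (4/3)·0.370370) = −0.75 · ln(0.506173) = −0.75 · (-0.680877) = 0.5107.

0.5107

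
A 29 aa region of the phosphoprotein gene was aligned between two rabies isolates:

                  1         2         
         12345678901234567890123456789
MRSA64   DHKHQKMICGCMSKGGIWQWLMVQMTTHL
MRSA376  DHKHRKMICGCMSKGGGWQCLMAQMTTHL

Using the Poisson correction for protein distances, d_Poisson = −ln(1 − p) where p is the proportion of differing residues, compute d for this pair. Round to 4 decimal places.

The sequences differ at positions 5 (Q/R), 17 (I/G), 20 (W/C), 23 (V/A).
p = 4/29 = 0.137931.
d = −ln(1 − 0.137931) = −ln(0.862069) = 0.1484.

0.1484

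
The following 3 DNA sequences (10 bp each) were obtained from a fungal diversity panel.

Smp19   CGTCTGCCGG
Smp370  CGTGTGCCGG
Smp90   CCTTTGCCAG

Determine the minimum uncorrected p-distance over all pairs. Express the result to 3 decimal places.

0.100

Pairwise Hamming distances:
  Smp19 vs Smp370: 1
  Smp19 vs Smp90: 3
  Smp370 vs Smp90: 3
The smallest is 1 mismatch, between Smp19 and Smp370; p = 1/10 = 0.100.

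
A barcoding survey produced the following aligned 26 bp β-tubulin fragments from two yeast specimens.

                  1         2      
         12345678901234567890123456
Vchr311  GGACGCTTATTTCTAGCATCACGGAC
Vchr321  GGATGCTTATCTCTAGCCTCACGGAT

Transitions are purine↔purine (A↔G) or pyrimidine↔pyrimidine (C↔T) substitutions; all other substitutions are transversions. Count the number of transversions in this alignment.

1

The sequences differ at positions 4 (C/T, transition), 11 (T/C, transition), 18 (A/C, transversion), 26 (C/T, transition).
Of the 4 differences, 3 transitions and 1 transversion, so the answer is 1.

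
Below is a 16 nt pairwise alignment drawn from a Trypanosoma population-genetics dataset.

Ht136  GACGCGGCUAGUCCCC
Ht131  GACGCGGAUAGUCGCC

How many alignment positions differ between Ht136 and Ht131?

2

The sequences differ at positions 8 (C/A), 14 (C/G).
That gives 2 mismatches out of 16 aligned sites, so the Hamming distance is 2.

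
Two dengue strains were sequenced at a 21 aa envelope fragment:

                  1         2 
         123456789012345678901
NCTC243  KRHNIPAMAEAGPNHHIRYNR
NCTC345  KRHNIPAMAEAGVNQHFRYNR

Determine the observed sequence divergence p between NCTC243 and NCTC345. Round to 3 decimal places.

The sequences differ at positions 13 (P/V), 15 (H/Q), 17 (I/F).
There are 3 differences over 21 sites, so p = 3/21 = 0.143.

0.143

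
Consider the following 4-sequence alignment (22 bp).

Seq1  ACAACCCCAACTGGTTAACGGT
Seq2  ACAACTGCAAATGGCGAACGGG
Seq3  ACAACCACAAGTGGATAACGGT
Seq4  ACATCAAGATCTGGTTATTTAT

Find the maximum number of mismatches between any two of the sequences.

13

Pairwise Hamming distances:
  Seq1 vs Seq2: 6
  Seq1 vs Seq3: 3
  Seq1 vs Seq4: 9
  Seq2 vs Seq3: 6
  Seq2 vs Seq4: 13
  Seq3 vs Seq4: 10
The largest is 13, between Seq2 and Seq4.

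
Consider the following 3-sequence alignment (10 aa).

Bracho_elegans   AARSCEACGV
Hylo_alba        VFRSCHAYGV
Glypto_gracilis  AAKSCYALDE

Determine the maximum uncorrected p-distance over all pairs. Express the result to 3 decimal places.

Pairwise Hamming distances:
  Bracho_elegans vs Hylo_alba: 4
  Bracho_elegans vs Glypto_gracilis: 5
  Hylo_alba vs Glypto_gracilis: 7
The largest is 7 mismatches, between Hylo_alba and Glypto_gracilis; p = 7/10 = 0.700.

0.700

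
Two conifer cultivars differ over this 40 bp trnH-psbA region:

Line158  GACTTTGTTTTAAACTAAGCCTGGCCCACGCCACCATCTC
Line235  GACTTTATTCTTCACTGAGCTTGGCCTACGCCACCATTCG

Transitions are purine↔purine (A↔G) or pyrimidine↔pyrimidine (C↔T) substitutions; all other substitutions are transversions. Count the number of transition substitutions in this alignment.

7

Mismatches occur at site 7 (G/A, transition), site 10 (T/C, transition), site 12 (A/T, transversion), site 13 (A/C, transversion), site 17 (A/G, transition), site 21 (C/T, transition), site 27 (C/T, transition), site 38 (C/T, transition), site 39 (T/C, transition), site 40 (C/G, transversion).
Of the 10 differences, 7 transitions and 3 transversions, so the answer is 7.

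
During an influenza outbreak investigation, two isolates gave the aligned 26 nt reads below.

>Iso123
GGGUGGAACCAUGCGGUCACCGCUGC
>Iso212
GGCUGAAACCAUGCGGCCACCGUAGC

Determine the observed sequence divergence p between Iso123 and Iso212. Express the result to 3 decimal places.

0.192

The sequences differ at positions 3 (G/C), 6 (G/A), 17 (U/C), 23 (C/U), 24 (U/A).
There are 5 differences over 26 sites, so p = 5/26 = 0.192.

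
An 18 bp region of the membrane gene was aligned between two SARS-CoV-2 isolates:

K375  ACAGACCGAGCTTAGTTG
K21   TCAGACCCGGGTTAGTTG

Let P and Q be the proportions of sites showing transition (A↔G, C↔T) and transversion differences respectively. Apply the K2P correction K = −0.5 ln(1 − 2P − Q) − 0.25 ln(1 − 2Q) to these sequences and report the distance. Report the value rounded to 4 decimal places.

The sequences differ at positions 1 (A/T, transversion), 8 (G/C, transversion), 9 (A/G, transition), 11 (C/G, transversion).
Of the 4 differences, 1 transition and 3 transversions over 18 sites: P = 1/18 = 0.055556, Q = 3/18 = 0.166667.
d = −0.5·ln(0.722221) − 0.25·ln(0.666666) = −0.5·(-0.325424) − 0.25·(-0.405466) = 0.2641.

0.2641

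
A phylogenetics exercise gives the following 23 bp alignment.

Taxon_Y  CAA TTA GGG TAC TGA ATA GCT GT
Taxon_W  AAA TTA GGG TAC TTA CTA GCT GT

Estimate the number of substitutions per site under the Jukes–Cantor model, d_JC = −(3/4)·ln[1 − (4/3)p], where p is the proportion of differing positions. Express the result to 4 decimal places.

Differing sites — 1:C/A; 14:G/T; 16:A/C.
p = 3/23 = 0.130435.
d = −0.75 · ln(1 − (4/3)·0.130435) = −0.75 · ln(0.826087) = −0.75 · (-0.191055) = 0.1433.

0.1433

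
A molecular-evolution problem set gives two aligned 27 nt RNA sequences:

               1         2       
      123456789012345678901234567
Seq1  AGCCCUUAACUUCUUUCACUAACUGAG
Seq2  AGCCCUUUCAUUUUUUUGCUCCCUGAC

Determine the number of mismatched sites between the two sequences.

Mismatches occur at site 8 (A↔U), site 9 (A↔C), site 10 (C↔A), site 13 (C↔U), site 17 (C↔U), site 18 (A↔G), site 21 (A↔C), site 22 (A↔C), site 27 (G↔C).
That gives 9 mismatches out of 27 aligned sites, so the Hamming distance is 9.

9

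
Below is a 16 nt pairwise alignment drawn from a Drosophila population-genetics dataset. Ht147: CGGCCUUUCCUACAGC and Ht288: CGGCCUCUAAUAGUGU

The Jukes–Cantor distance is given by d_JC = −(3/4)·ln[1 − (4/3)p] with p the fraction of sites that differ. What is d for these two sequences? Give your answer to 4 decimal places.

The sequences differ at positions 7 (U/C), 9 (C/A), 10 (C/A), 13 (C/G), 14 (A/U), 16 (C/U).
p = 6/16 = 0.375000.
d = −0.75 · ln(1 − (4/3)·0.375000) = −0.75 · ln(0.500000) = −0.75 · (-0.693147) = 0.5199.

0.5199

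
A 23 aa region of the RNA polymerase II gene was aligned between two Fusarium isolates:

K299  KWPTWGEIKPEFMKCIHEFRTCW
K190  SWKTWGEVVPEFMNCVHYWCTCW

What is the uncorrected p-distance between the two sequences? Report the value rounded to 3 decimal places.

0.391

Mismatches occur at site 1 (K/S), site 3 (P/K), site 8 (I/V), site 9 (K/V), site 14 (K/N), site 16 (I/V), site 18 (E/Y), site 19 (F/W), site 20 (R/C).
There are 9 differences over 23 sites, so p = 9/23 = 0.391.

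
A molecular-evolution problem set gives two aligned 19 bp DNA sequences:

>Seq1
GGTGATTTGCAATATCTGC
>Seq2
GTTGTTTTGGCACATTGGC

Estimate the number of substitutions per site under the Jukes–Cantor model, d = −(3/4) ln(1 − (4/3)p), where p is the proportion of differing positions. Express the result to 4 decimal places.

Mismatches occur at site 2 (G↔T), site 5 (A↔T), site 10 (C↔G), site 11 (A↔C), site 13 (T↔C), site 16 (C↔T), site 17 (T↔G).
p = 7/19 = 0.368421.
d = −0.75 · ln(1 − (4/3)·0.368421) = −0.75 · ln(0.508772) = −0.75 · (-0.675755) = 0.5068.

0.5068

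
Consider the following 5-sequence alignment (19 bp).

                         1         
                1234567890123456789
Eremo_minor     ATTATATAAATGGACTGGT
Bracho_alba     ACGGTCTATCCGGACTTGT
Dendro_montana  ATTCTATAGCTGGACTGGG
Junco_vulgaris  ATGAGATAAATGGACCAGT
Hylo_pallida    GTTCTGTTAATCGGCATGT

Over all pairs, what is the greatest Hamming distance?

12

Pairwise Hamming distances:
  Eremo_minor vs Bracho_alba: 8
  Eremo_minor vs Dendro_montana: 4
  Eremo_minor vs Junco_vulgaris: 4
  Eremo_minor vs Hylo_pallida: 8
  Bracho_alba vs Dendro_montana: 8
  Bracho_alba vs Junco_vulgaris: 9
  Bracho_alba vs Hylo_pallida: 12
  Dendro_montana vs Junco_vulgaris: 8
  Dendro_montana vs Hylo_pallida: 10
  Junco_vulgaris vs Hylo_pallida: 10
The largest is 12, between Bracho_alba and Hylo_pallida.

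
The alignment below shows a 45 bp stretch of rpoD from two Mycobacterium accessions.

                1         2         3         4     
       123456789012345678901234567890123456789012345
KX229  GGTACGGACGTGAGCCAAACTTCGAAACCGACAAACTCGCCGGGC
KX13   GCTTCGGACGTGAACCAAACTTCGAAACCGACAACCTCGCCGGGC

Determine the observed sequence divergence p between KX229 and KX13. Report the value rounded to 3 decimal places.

Differing sites — 2:G/C; 4:A/T; 14:G/A; 35:A/C.
There are 4 differences over 45 sites, so p = 4/45 = 0.089.

0.089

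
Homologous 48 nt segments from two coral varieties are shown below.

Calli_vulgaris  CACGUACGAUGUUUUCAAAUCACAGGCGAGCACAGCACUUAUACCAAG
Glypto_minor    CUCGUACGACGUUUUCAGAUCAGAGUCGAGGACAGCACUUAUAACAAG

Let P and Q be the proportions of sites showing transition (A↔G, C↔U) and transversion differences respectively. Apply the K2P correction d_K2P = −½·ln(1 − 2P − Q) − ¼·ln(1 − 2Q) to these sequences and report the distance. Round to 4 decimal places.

Differing sites — 2:A/U (Tv); 10:U/C (Ti); 18:A/G (Ti); 23:C/G (Tv); 26:G/U (Tv); 31:C/G (Tv); 44:C/A (Tv).
Of the 7 differences, 2 transitions and 5 transversions over 48 sites: P = 2/48 = 0.041667, Q = 5/48 = 0.104167.
d = −0.5·ln(0.812499) − 0.25·ln(0.791666) = −0.5·(-0.207641) − 0.25·(-0.233616) = 0.1622.

0.1622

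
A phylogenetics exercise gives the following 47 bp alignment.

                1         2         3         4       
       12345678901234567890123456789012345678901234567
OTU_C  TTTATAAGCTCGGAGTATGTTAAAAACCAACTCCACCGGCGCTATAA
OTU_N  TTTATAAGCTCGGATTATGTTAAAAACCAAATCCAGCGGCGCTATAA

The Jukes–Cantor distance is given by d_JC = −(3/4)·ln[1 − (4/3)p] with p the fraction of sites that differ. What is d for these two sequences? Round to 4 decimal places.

0.0667

Mismatches occur at site 15 (G→T), site 31 (C→A), site 36 (C→G).
p = 3/47 = 0.063830.
d = −0.75 · ln(1 − (4/3)·0.063830) = −0.75 · ln(0.914893) = −0.75 · (-0.088948) = 0.0667.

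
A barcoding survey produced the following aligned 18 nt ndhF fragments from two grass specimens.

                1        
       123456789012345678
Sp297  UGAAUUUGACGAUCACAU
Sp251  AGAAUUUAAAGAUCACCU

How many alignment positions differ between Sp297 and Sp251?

4

The sequences differ at positions 1 (U/A), 8 (G/A), 10 (C/A), 17 (A/C).
That gives 4 mismatches out of 18 aligned sites, so the Hamming distance is 4.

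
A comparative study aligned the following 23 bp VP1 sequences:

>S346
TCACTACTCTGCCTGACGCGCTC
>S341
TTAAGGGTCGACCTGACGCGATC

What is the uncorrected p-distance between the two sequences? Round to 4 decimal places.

0.3478

Differing sites — 2:C/T; 4:C/A; 5:T/G; 6:A/G; 7:C/G; 10:T/G; 11:G/A; 21:C/A.
There are 8 differences over 23 sites, so p = 8/23 = 0.3478.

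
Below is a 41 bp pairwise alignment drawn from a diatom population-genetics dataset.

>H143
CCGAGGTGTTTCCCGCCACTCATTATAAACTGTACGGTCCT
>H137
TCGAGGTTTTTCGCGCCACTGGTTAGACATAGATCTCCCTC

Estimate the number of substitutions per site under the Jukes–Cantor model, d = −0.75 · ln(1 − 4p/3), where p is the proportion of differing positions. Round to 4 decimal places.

Mismatches occur at site 1 (C→T), site 8 (G→T), site 13 (C→G), site 21 (C→G), site 22 (A→G), site 26 (T→G), site 28 (A→C), site 30 (C→T), site 31 (T→A), site 33 (T→A), site 34 (A→T), site 36 (G→T), site 37 (G→C), site 38 (T→C), site 40 (C→T), site 41 (T→C).
p = 16/41 = 0.390244.
d = −0.75 · ln(1 − (4/3)·0.390244) = −0.75 · ln(0.479675) = −0.75 · (-0.734646) = 0.5510.

0.5510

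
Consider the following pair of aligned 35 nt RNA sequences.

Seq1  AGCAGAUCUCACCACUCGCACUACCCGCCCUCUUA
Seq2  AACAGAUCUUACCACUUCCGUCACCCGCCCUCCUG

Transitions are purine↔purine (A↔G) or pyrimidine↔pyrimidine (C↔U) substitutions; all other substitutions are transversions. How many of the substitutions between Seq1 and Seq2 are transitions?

The sequences differ at positions 2 (G/A, transition), 10 (C/U, transition), 17 (C/U, transition), 18 (G/C, transversion), 20 (A/G, transition), 21 (C/U, transition), 22 (U/C, transition), 33 (U/C, transition), 35 (A/G, transition).
Of the 9 differences, 8 transitions and 1 transversion, so the answer is 8.

8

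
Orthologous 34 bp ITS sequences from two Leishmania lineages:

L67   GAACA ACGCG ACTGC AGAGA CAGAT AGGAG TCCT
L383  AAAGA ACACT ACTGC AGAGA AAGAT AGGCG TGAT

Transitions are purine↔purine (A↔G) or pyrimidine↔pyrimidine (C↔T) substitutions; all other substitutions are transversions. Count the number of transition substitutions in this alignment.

Differing sites — 1:G/A (Ti); 4:C/G (Tv); 8:G/A (Ti); 10:G/T (Tv); 21:C/A (Tv); 29:A/C (Tv); 32:C/G (Tv); 33:C/A (Tv).
Of the 8 differences, 2 transitions and 6 transversions, so the answer is 2.

2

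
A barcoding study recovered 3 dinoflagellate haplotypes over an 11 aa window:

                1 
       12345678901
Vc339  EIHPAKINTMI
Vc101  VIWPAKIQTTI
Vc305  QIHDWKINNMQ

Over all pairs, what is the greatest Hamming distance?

8

Pairwise Hamming distances:
  Vc339 vs Vc101: 4
  Vc339 vs Vc305: 5
  Vc101 vs Vc305: 8
The largest is 8, between Vc101 and Vc305.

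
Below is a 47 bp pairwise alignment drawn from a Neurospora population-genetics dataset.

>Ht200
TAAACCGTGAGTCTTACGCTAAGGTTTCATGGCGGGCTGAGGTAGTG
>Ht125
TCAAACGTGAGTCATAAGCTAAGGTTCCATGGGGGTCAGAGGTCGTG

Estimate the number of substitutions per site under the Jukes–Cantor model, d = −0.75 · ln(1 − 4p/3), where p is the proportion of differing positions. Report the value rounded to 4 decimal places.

0.2211

Differing sites — 2:A/C; 5:C/A; 14:T/A; 17:C/A; 27:T/C; 33:C/G; 36:G/T; 38:T/A; 44:A/C.
p = 9/47 = 0.191489.
d = −0.75 · ln(1 − (4/3)·0.191489) = −0.75 · ln(0.744681) = −0.75 · (-0.294799) = 0.2211.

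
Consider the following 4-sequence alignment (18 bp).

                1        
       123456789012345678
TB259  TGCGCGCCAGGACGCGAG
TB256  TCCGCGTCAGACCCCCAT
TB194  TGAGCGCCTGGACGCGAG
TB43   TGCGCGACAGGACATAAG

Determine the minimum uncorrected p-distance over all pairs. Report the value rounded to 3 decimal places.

Pairwise Hamming distances:
  TB259 vs TB256: 7
  TB259 vs TB194: 2
  TB259 vs TB43: 4
  TB256 vs TB194: 9
  TB256 vs TB43: 8
  TB194 vs TB43: 6
The smallest is 2 mismatches, between TB259 and TB194; p = 2/18 = 0.111.

0.111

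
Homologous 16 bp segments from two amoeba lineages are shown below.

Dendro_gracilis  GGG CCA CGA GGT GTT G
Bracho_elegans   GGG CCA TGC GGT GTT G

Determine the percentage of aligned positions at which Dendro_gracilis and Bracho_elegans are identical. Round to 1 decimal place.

The sequences differ at positions 7 (C/T), 9 (A/C).
14 of the 16 sites match, so the percent identity is 14/16 × 100 = 87.5%.

87.5%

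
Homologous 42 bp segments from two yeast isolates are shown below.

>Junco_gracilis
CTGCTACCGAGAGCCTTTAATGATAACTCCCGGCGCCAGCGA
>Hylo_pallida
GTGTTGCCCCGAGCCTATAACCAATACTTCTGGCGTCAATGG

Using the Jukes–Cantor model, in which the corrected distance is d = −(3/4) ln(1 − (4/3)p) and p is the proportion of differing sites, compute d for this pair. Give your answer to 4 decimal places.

0.5319

Mismatches occur at site 1 (C/G), site 4 (C/T), site 6 (A/G), site 9 (G/C), site 10 (A/C), site 17 (T/A), site 21 (T/C), site 22 (G/C), site 24 (T/A), site 25 (A/T), site 29 (C/T), site 31 (C/T), site 36 (C/T), site 39 (G/A), site 40 (C/T), site 42 (A/G).
p = 16/42 = 0.380952.
d = −0.75 · ln(1 − (4/3)·0.380952) = −0.75 · ln(0.492064) = −0.75 · (-0.709146) = 0.5319.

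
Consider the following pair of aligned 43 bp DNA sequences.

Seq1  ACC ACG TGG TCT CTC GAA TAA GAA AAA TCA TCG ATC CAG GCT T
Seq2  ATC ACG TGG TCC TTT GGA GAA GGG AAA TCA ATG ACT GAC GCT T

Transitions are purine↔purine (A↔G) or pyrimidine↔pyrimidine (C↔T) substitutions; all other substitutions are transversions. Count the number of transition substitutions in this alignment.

10

Mismatches occur at site 2 (C↔T, transition), site 12 (T↔C, transition), site 13 (C↔T, transition), site 15 (C↔T, transition), site 17 (A↔G, transition), site 19 (T↔G, transversion), site 23 (A↔G, transition), site 24 (A↔G, transition), site 31 (T↔A, transversion), site 32 (C↔T, transition), site 35 (T↔C, transition), site 36 (C↔T, transition), site 37 (C↔G, transversion), site 39 (G↔C, transversion).
Of the 14 differences, 10 transitions and 4 transversions, so the answer is 10.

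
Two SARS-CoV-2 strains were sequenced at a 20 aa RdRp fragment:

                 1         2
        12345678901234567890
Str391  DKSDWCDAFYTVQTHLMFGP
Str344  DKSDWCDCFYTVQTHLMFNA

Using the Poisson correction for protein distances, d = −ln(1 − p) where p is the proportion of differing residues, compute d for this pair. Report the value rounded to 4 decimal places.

0.1625

The sequences differ at positions 8 (A/C), 19 (G/N), 20 (P/A).
p = 3/20 = 0.150000.
d = −ln(1 − 0.150000) = −ln(0.850000) = 0.1625.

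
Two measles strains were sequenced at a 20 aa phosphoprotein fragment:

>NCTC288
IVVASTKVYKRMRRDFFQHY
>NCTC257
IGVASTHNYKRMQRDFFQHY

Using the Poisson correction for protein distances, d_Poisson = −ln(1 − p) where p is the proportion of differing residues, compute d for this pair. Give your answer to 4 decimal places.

Mismatches occur at site 2 (V↔G), site 7 (K↔H), site 8 (V↔N), site 13 (R↔Q).
p = 4/20 = 0.200000.
d = −ln(1 − 0.200000) = −ln(0.800000) = 0.2231.

0.2231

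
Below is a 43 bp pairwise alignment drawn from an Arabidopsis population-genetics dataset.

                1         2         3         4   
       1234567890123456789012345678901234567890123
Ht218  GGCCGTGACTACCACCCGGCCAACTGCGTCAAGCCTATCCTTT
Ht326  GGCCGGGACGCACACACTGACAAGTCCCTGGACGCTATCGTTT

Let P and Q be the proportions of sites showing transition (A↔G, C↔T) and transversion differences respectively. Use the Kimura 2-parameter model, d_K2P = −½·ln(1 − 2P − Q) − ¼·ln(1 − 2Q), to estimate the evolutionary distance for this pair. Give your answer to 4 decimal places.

0.4960

Mismatches occur at site 6 (T→G, transversion), site 10 (T→G, transversion), site 11 (A→C, transversion), site 12 (C→A, transversion), site 16 (C→A, transversion), site 18 (G→T, transversion), site 20 (C→A, transversion), site 24 (C→G, transversion), site 26 (G→C, transversion), site 28 (G→C, transversion), site 30 (C→G, transversion), site 31 (A→G, transition), site 33 (G→C, transversion), site 34 (C→G, transversion), site 40 (C→G, transversion).
Of the 15 differences, 1 transition and 14 transversions over 43 sites: P = 1/43 = 0.023256, Q = 14/43 = 0.325581.
d = −0.5·ln(0.627907) − 0.25·ln(0.348838) = −0.5·(-0.465363) − 0.25·(-1.053148) = 0.4960.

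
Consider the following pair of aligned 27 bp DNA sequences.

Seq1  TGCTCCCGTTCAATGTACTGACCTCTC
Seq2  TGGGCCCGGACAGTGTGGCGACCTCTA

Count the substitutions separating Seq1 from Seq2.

Mismatches occur at site 3 (C↔G), site 4 (T↔G), site 9 (T↔G), site 10 (T↔A), site 13 (A↔G), site 17 (A↔G), site 18 (C↔G), site 19 (T↔C), site 27 (C↔A).
That gives 9 mismatches out of 27 aligned sites, so the Hamming distance is 9.

9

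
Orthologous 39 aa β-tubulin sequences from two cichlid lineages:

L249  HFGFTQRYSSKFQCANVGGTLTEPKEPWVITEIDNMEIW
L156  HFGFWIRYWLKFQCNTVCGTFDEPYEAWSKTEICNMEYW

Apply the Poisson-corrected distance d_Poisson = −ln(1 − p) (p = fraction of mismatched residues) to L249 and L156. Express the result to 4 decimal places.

Differing sites — 5:T/W; 6:Q/I; 9:S/W; 10:S/L; 15:A/N; 16:N/T; 18:G/C; 21:L/F; 22:T/D; 25:K/Y; 27:P/A; 29:V/S; 30:I/K; 34:D/C; 38:I/Y.
p = 15/39 = 0.384615.
d = −ln(1 − 0.384615) = −ln(0.615385) = 0.4855.

0.4855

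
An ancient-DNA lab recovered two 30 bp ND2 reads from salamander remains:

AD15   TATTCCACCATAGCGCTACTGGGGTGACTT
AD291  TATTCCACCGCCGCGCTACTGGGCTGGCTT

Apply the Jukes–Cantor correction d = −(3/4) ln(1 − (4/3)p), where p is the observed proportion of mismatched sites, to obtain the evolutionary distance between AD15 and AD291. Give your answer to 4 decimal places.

0.1885

The sequences differ at positions 10 (A/G), 11 (T/C), 12 (A/C), 24 (G/C), 27 (A/G).
p = 5/30 = 0.166667.
d = −0.75 · ln(1 − (4/3)·0.166667) = −0.75 · ln(0.777777) = −0.75 · (-0.251315) = 0.1885.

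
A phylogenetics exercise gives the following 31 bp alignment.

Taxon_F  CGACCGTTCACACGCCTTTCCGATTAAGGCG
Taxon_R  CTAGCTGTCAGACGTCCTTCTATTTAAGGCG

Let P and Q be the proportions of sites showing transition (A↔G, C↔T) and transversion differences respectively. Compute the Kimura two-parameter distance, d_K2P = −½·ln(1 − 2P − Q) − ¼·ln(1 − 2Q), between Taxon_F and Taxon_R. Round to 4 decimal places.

Differing sites — 2:G/T (Tv); 4:C/G (Tv); 6:G/T (Tv); 7:T/G (Tv); 11:C/G (Tv); 15:C/T (Ti); 17:T/C (Ti); 21:C/T (Ti); 22:G/A (Ti); 23:A/T (Tv).
Of the 10 differences, 4 transitions and 6 transversions over 31 sites: P = 4/31 = 0.129032, Q = 6/31 = 0.193548.
d = −0.5·ln(0.548388) − 0.25·ln(0.612904) = −0.5·(-0.600772) − 0.25·(-0.489547) = 0.4228.

0.4228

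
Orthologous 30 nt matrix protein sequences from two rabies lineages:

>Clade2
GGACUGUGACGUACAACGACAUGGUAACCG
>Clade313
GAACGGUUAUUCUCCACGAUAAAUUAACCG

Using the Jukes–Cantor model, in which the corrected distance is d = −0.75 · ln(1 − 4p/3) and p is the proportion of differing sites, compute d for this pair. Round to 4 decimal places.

Differing sites — 2:G/A; 5:U/G; 8:G/U; 10:C/U; 11:G/U; 12:U/C; 13:A/U; 15:A/C; 20:C/U; 22:U/A; 23:G/A; 24:G/U.
p = 12/30 = 0.400000.
d = −0.75 · ln(1 − (4/3)·0.400000) = −0.75 · ln(0.466667) = −0.75 · (-0.762139) = 0.5716.

0.5716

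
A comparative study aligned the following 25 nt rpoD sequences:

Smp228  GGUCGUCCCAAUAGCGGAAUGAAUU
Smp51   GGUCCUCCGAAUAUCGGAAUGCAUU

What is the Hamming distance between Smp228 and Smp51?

4

Differing sites — 5:G/C; 9:C/G; 14:G/U; 22:A/C.
That gives 4 mismatches out of 25 aligned sites, so the Hamming distance is 4.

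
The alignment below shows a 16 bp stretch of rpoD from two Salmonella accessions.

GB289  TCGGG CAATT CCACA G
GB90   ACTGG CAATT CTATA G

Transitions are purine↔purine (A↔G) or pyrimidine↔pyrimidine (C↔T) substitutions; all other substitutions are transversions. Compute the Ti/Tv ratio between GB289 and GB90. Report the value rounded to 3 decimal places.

Mismatches occur at site 1 (T/A, transversion), site 3 (G/T, transversion), site 12 (C/T, transition), site 14 (C/T, transition).
Of the 4 differences, 2 transitions and 2 transversions, so Ti/Tv = 2/2 = 1.000.

1.000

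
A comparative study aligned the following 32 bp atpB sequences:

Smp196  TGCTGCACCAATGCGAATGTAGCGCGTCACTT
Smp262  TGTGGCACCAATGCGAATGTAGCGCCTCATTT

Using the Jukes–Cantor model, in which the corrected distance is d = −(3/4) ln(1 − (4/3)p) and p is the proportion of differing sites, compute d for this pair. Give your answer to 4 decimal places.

0.1367

Mismatches occur at site 3 (C→T), site 4 (T→G), site 26 (G→C), site 30 (C→T).
p = 4/32 = 0.125000.
d = −0.75 · ln(1 − (4/3)·0.125000) = −0.75 · ln(0.833333) = −0.75 · (-0.182322) = 0.1367.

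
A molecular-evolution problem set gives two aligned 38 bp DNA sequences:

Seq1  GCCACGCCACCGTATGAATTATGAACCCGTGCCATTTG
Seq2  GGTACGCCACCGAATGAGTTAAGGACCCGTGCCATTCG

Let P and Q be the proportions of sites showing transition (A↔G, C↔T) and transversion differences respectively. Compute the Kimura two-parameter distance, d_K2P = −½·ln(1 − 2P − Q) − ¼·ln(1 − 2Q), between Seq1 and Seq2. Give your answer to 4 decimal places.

0.2138

Differing sites — 2:C/G (Tv); 3:C/T (Ti); 13:T/A (Tv); 18:A/G (Ti); 22:T/A (Tv); 24:A/G (Ti); 37:T/C (Ti).
Of the 7 differences, 4 transitions and 3 transversions over 38 sites: P = 4/38 = 0.105263, Q = 3/38 = 0.078947.
d = −0.5·ln(0.710527) − 0.25·ln(0.842106) = −0.5·(-0.341748) − 0.25·(-0.171849) = 0.2138.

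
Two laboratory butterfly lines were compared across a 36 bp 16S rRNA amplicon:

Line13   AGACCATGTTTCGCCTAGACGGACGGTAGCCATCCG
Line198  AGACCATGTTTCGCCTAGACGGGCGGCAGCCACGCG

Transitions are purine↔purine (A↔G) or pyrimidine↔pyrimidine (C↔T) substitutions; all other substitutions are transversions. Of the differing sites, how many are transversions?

1

The sequences differ at positions 23 (A/G, transition), 27 (T/C, transition), 33 (T/C, transition), 34 (C/G, transversion).
Of the 4 differences, 3 transitions and 1 transversion, so the answer is 1.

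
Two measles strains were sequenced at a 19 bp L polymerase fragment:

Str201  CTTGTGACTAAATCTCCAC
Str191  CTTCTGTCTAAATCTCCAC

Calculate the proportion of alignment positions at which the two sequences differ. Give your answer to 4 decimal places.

0.1053

Mismatches occur at site 4 (G→C), site 7 (A→T).
There are 2 differences over 19 sites, so p = 2/19 = 0.1053.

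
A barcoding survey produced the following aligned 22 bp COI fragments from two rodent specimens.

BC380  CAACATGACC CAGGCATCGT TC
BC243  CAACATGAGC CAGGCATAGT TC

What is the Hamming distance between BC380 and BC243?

2

Differing sites — 9:C/G; 18:C/A.
That gives 2 mismatches out of 22 aligned sites, so the Hamming distance is 2.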